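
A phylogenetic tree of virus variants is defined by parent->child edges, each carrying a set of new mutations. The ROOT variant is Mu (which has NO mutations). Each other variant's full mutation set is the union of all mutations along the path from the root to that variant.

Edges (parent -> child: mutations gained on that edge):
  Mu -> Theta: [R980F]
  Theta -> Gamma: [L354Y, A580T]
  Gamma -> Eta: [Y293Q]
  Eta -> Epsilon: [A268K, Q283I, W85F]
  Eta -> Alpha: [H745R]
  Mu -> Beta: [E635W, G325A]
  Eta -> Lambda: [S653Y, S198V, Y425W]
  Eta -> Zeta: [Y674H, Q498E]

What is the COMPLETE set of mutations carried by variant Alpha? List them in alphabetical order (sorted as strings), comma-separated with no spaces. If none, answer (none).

At Mu: gained [] -> total []
At Theta: gained ['R980F'] -> total ['R980F']
At Gamma: gained ['L354Y', 'A580T'] -> total ['A580T', 'L354Y', 'R980F']
At Eta: gained ['Y293Q'] -> total ['A580T', 'L354Y', 'R980F', 'Y293Q']
At Alpha: gained ['H745R'] -> total ['A580T', 'H745R', 'L354Y', 'R980F', 'Y293Q']

Answer: A580T,H745R,L354Y,R980F,Y293Q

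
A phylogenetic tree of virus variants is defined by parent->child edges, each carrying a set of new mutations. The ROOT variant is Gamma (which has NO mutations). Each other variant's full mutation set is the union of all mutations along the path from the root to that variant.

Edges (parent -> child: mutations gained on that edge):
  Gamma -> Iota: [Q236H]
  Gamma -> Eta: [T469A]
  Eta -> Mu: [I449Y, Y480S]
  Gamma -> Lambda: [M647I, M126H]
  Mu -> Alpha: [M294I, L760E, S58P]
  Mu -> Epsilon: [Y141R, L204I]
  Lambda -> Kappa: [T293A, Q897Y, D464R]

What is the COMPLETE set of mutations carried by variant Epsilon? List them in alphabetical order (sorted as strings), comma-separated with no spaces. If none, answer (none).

At Gamma: gained [] -> total []
At Eta: gained ['T469A'] -> total ['T469A']
At Mu: gained ['I449Y', 'Y480S'] -> total ['I449Y', 'T469A', 'Y480S']
At Epsilon: gained ['Y141R', 'L204I'] -> total ['I449Y', 'L204I', 'T469A', 'Y141R', 'Y480S']

Answer: I449Y,L204I,T469A,Y141R,Y480S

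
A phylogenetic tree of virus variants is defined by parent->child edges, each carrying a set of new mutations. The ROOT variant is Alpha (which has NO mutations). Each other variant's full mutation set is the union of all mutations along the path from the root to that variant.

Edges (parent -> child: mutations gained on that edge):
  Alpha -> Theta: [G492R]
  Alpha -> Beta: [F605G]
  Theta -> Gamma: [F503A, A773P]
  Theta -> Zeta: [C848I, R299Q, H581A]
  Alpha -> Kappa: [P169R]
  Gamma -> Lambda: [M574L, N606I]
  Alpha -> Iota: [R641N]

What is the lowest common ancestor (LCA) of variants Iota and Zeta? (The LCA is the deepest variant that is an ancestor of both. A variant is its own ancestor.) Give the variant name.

Answer: Alpha

Derivation:
Path from root to Iota: Alpha -> Iota
  ancestors of Iota: {Alpha, Iota}
Path from root to Zeta: Alpha -> Theta -> Zeta
  ancestors of Zeta: {Alpha, Theta, Zeta}
Common ancestors: {Alpha}
Walk up from Zeta: Zeta (not in ancestors of Iota), Theta (not in ancestors of Iota), Alpha (in ancestors of Iota)
Deepest common ancestor (LCA) = Alpha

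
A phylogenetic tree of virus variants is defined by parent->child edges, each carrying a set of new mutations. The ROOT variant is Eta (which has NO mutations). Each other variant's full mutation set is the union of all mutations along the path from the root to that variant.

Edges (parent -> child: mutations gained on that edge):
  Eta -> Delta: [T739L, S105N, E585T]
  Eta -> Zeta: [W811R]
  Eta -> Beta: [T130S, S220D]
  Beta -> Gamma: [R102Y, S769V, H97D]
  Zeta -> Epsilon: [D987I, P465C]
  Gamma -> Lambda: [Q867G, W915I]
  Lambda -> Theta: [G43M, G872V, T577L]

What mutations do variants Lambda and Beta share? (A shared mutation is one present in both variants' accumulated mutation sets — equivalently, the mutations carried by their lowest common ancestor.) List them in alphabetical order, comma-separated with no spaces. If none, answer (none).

Answer: S220D,T130S

Derivation:
Accumulating mutations along path to Lambda:
  At Eta: gained [] -> total []
  At Beta: gained ['T130S', 'S220D'] -> total ['S220D', 'T130S']
  At Gamma: gained ['R102Y', 'S769V', 'H97D'] -> total ['H97D', 'R102Y', 'S220D', 'S769V', 'T130S']
  At Lambda: gained ['Q867G', 'W915I'] -> total ['H97D', 'Q867G', 'R102Y', 'S220D', 'S769V', 'T130S', 'W915I']
Mutations(Lambda) = ['H97D', 'Q867G', 'R102Y', 'S220D', 'S769V', 'T130S', 'W915I']
Accumulating mutations along path to Beta:
  At Eta: gained [] -> total []
  At Beta: gained ['T130S', 'S220D'] -> total ['S220D', 'T130S']
Mutations(Beta) = ['S220D', 'T130S']
Intersection: ['H97D', 'Q867G', 'R102Y', 'S220D', 'S769V', 'T130S', 'W915I'] ∩ ['S220D', 'T130S'] = ['S220D', 'T130S']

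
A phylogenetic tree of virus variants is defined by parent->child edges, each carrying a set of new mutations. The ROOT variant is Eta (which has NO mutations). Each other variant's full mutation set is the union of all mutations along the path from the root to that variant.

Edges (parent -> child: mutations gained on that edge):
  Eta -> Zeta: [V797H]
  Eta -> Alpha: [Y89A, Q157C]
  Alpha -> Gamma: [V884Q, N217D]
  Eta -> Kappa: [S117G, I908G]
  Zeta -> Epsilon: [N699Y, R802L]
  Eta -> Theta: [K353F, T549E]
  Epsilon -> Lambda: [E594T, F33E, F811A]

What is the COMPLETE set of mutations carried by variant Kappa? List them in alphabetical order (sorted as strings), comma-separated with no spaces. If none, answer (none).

Answer: I908G,S117G

Derivation:
At Eta: gained [] -> total []
At Kappa: gained ['S117G', 'I908G'] -> total ['I908G', 'S117G']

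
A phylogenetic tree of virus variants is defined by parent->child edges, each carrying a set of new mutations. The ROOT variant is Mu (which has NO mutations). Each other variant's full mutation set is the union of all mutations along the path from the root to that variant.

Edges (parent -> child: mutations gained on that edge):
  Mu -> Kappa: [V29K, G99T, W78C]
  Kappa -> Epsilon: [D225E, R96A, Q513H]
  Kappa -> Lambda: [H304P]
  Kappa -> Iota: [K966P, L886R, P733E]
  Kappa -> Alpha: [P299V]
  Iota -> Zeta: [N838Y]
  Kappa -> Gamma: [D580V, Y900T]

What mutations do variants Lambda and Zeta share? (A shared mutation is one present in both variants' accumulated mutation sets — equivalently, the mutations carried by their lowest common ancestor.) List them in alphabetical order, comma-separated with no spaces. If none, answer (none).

Accumulating mutations along path to Lambda:
  At Mu: gained [] -> total []
  At Kappa: gained ['V29K', 'G99T', 'W78C'] -> total ['G99T', 'V29K', 'W78C']
  At Lambda: gained ['H304P'] -> total ['G99T', 'H304P', 'V29K', 'W78C']
Mutations(Lambda) = ['G99T', 'H304P', 'V29K', 'W78C']
Accumulating mutations along path to Zeta:
  At Mu: gained [] -> total []
  At Kappa: gained ['V29K', 'G99T', 'W78C'] -> total ['G99T', 'V29K', 'W78C']
  At Iota: gained ['K966P', 'L886R', 'P733E'] -> total ['G99T', 'K966P', 'L886R', 'P733E', 'V29K', 'W78C']
  At Zeta: gained ['N838Y'] -> total ['G99T', 'K966P', 'L886R', 'N838Y', 'P733E', 'V29K', 'W78C']
Mutations(Zeta) = ['G99T', 'K966P', 'L886R', 'N838Y', 'P733E', 'V29K', 'W78C']
Intersection: ['G99T', 'H304P', 'V29K', 'W78C'] ∩ ['G99T', 'K966P', 'L886R', 'N838Y', 'P733E', 'V29K', 'W78C'] = ['G99T', 'V29K', 'W78C']

Answer: G99T,V29K,W78C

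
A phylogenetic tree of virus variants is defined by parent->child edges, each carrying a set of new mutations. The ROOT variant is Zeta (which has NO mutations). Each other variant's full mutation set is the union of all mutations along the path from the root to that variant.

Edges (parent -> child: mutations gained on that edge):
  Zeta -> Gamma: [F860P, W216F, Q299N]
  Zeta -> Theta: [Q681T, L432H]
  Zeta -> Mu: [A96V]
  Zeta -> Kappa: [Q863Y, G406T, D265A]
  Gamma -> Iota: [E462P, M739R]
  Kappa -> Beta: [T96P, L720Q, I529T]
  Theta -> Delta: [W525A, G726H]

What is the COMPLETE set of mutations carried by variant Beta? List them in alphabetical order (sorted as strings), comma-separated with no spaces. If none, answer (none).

At Zeta: gained [] -> total []
At Kappa: gained ['Q863Y', 'G406T', 'D265A'] -> total ['D265A', 'G406T', 'Q863Y']
At Beta: gained ['T96P', 'L720Q', 'I529T'] -> total ['D265A', 'G406T', 'I529T', 'L720Q', 'Q863Y', 'T96P']

Answer: D265A,G406T,I529T,L720Q,Q863Y,T96P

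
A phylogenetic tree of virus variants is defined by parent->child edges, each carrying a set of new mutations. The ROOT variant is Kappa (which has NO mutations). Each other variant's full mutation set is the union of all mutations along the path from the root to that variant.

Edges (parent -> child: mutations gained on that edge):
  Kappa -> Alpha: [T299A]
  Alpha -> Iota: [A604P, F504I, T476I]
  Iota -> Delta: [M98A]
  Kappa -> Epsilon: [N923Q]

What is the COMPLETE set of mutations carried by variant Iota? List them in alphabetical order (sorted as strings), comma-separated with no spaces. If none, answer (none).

Answer: A604P,F504I,T299A,T476I

Derivation:
At Kappa: gained [] -> total []
At Alpha: gained ['T299A'] -> total ['T299A']
At Iota: gained ['A604P', 'F504I', 'T476I'] -> total ['A604P', 'F504I', 'T299A', 'T476I']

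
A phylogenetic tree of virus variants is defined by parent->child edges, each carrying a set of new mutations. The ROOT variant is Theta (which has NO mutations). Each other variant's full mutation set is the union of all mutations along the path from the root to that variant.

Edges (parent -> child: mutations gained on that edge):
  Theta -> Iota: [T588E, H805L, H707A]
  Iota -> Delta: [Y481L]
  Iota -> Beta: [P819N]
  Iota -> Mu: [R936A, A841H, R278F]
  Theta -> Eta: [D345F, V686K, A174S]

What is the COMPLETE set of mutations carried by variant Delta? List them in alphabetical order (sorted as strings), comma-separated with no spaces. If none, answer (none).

At Theta: gained [] -> total []
At Iota: gained ['T588E', 'H805L', 'H707A'] -> total ['H707A', 'H805L', 'T588E']
At Delta: gained ['Y481L'] -> total ['H707A', 'H805L', 'T588E', 'Y481L']

Answer: H707A,H805L,T588E,Y481L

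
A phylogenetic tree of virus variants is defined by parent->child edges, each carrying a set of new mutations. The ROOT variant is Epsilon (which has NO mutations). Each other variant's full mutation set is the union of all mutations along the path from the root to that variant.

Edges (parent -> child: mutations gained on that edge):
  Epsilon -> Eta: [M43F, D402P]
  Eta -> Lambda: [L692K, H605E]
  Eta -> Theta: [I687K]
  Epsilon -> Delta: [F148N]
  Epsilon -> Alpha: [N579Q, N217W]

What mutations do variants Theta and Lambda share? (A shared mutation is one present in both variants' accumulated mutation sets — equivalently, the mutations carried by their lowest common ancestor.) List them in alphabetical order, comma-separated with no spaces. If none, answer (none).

Accumulating mutations along path to Theta:
  At Epsilon: gained [] -> total []
  At Eta: gained ['M43F', 'D402P'] -> total ['D402P', 'M43F']
  At Theta: gained ['I687K'] -> total ['D402P', 'I687K', 'M43F']
Mutations(Theta) = ['D402P', 'I687K', 'M43F']
Accumulating mutations along path to Lambda:
  At Epsilon: gained [] -> total []
  At Eta: gained ['M43F', 'D402P'] -> total ['D402P', 'M43F']
  At Lambda: gained ['L692K', 'H605E'] -> total ['D402P', 'H605E', 'L692K', 'M43F']
Mutations(Lambda) = ['D402P', 'H605E', 'L692K', 'M43F']
Intersection: ['D402P', 'I687K', 'M43F'] ∩ ['D402P', 'H605E', 'L692K', 'M43F'] = ['D402P', 'M43F']

Answer: D402P,M43F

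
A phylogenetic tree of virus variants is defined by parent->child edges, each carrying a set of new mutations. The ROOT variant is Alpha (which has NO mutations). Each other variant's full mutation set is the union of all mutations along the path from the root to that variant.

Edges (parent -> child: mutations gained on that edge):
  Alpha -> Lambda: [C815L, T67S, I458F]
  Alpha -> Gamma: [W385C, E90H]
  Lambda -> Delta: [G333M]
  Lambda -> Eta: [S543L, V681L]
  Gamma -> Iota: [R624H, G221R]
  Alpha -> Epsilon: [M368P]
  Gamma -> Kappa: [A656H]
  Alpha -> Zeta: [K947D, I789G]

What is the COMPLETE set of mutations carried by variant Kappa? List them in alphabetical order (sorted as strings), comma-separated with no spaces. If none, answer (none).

At Alpha: gained [] -> total []
At Gamma: gained ['W385C', 'E90H'] -> total ['E90H', 'W385C']
At Kappa: gained ['A656H'] -> total ['A656H', 'E90H', 'W385C']

Answer: A656H,E90H,W385C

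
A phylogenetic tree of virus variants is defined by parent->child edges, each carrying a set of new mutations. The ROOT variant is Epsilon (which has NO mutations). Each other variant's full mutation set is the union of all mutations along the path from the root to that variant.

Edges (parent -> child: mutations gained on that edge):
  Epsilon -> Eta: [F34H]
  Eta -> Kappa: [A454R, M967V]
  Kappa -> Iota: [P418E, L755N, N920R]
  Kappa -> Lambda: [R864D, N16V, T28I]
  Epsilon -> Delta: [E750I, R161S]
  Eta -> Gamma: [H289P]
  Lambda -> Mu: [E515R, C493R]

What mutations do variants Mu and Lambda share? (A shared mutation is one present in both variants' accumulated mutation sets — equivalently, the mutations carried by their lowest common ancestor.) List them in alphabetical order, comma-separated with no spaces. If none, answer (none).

Answer: A454R,F34H,M967V,N16V,R864D,T28I

Derivation:
Accumulating mutations along path to Mu:
  At Epsilon: gained [] -> total []
  At Eta: gained ['F34H'] -> total ['F34H']
  At Kappa: gained ['A454R', 'M967V'] -> total ['A454R', 'F34H', 'M967V']
  At Lambda: gained ['R864D', 'N16V', 'T28I'] -> total ['A454R', 'F34H', 'M967V', 'N16V', 'R864D', 'T28I']
  At Mu: gained ['E515R', 'C493R'] -> total ['A454R', 'C493R', 'E515R', 'F34H', 'M967V', 'N16V', 'R864D', 'T28I']
Mutations(Mu) = ['A454R', 'C493R', 'E515R', 'F34H', 'M967V', 'N16V', 'R864D', 'T28I']
Accumulating mutations along path to Lambda:
  At Epsilon: gained [] -> total []
  At Eta: gained ['F34H'] -> total ['F34H']
  At Kappa: gained ['A454R', 'M967V'] -> total ['A454R', 'F34H', 'M967V']
  At Lambda: gained ['R864D', 'N16V', 'T28I'] -> total ['A454R', 'F34H', 'M967V', 'N16V', 'R864D', 'T28I']
Mutations(Lambda) = ['A454R', 'F34H', 'M967V', 'N16V', 'R864D', 'T28I']
Intersection: ['A454R', 'C493R', 'E515R', 'F34H', 'M967V', 'N16V', 'R864D', 'T28I'] ∩ ['A454R', 'F34H', 'M967V', 'N16V', 'R864D', 'T28I'] = ['A454R', 'F34H', 'M967V', 'N16V', 'R864D', 'T28I']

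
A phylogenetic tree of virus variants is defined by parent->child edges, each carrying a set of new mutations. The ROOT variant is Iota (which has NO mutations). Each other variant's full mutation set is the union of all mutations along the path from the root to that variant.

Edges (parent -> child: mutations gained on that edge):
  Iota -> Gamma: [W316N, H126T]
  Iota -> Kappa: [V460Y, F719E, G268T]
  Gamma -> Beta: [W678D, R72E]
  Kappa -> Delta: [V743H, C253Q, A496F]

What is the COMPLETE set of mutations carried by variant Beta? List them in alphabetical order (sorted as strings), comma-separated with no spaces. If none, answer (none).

At Iota: gained [] -> total []
At Gamma: gained ['W316N', 'H126T'] -> total ['H126T', 'W316N']
At Beta: gained ['W678D', 'R72E'] -> total ['H126T', 'R72E', 'W316N', 'W678D']

Answer: H126T,R72E,W316N,W678D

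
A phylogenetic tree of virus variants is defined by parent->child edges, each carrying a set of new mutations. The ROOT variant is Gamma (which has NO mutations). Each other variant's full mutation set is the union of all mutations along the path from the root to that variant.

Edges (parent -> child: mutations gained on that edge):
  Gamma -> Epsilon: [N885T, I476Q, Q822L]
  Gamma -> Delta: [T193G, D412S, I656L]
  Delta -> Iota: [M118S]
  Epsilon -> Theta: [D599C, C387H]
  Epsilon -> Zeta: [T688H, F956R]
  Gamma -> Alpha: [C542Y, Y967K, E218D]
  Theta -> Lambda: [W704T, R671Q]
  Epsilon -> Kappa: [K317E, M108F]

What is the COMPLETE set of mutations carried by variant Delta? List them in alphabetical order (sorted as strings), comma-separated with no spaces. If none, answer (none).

At Gamma: gained [] -> total []
At Delta: gained ['T193G', 'D412S', 'I656L'] -> total ['D412S', 'I656L', 'T193G']

Answer: D412S,I656L,T193G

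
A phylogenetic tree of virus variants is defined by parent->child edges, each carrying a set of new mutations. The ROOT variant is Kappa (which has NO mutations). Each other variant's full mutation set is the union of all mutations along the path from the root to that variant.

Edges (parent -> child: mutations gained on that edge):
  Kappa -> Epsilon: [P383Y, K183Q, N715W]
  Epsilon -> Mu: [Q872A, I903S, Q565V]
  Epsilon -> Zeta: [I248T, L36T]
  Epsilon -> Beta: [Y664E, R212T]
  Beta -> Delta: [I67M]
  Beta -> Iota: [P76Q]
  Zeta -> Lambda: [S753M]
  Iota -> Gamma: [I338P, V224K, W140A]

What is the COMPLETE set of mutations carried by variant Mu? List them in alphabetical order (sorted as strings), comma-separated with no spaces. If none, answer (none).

Answer: I903S,K183Q,N715W,P383Y,Q565V,Q872A

Derivation:
At Kappa: gained [] -> total []
At Epsilon: gained ['P383Y', 'K183Q', 'N715W'] -> total ['K183Q', 'N715W', 'P383Y']
At Mu: gained ['Q872A', 'I903S', 'Q565V'] -> total ['I903S', 'K183Q', 'N715W', 'P383Y', 'Q565V', 'Q872A']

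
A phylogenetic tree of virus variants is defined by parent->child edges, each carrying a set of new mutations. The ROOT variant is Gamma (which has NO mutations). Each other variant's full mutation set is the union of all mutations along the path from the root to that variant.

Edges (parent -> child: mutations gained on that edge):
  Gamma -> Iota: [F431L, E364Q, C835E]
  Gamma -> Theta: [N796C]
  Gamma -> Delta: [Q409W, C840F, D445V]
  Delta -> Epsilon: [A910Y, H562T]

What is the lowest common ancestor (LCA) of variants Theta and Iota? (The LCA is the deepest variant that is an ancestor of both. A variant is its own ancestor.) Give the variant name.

Answer: Gamma

Derivation:
Path from root to Theta: Gamma -> Theta
  ancestors of Theta: {Gamma, Theta}
Path from root to Iota: Gamma -> Iota
  ancestors of Iota: {Gamma, Iota}
Common ancestors: {Gamma}
Walk up from Iota: Iota (not in ancestors of Theta), Gamma (in ancestors of Theta)
Deepest common ancestor (LCA) = Gamma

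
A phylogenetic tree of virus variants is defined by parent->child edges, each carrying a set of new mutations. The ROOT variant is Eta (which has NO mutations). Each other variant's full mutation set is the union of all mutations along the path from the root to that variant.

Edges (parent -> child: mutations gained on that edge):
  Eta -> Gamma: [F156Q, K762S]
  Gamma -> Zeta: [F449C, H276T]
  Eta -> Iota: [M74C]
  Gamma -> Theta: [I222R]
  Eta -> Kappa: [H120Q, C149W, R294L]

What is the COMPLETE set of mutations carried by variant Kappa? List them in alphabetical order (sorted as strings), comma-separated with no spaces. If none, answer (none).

Answer: C149W,H120Q,R294L

Derivation:
At Eta: gained [] -> total []
At Kappa: gained ['H120Q', 'C149W', 'R294L'] -> total ['C149W', 'H120Q', 'R294L']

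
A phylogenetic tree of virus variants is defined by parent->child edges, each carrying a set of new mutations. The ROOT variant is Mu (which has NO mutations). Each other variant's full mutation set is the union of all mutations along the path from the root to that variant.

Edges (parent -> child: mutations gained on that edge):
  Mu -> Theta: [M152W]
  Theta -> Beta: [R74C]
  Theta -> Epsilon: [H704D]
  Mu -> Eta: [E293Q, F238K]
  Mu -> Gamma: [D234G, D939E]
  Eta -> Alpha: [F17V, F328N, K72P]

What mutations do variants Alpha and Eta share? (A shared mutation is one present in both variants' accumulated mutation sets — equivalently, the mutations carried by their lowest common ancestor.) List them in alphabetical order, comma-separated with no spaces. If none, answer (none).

Answer: E293Q,F238K

Derivation:
Accumulating mutations along path to Alpha:
  At Mu: gained [] -> total []
  At Eta: gained ['E293Q', 'F238K'] -> total ['E293Q', 'F238K']
  At Alpha: gained ['F17V', 'F328N', 'K72P'] -> total ['E293Q', 'F17V', 'F238K', 'F328N', 'K72P']
Mutations(Alpha) = ['E293Q', 'F17V', 'F238K', 'F328N', 'K72P']
Accumulating mutations along path to Eta:
  At Mu: gained [] -> total []
  At Eta: gained ['E293Q', 'F238K'] -> total ['E293Q', 'F238K']
Mutations(Eta) = ['E293Q', 'F238K']
Intersection: ['E293Q', 'F17V', 'F238K', 'F328N', 'K72P'] ∩ ['E293Q', 'F238K'] = ['E293Q', 'F238K']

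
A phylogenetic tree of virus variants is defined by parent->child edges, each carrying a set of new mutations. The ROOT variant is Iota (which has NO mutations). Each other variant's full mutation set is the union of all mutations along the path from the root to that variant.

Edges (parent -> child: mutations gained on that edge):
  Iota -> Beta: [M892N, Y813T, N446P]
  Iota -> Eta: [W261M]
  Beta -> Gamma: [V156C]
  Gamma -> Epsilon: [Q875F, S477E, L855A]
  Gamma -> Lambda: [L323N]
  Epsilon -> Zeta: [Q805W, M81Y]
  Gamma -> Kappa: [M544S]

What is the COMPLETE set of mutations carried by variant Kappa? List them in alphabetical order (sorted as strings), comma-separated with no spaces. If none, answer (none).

Answer: M544S,M892N,N446P,V156C,Y813T

Derivation:
At Iota: gained [] -> total []
At Beta: gained ['M892N', 'Y813T', 'N446P'] -> total ['M892N', 'N446P', 'Y813T']
At Gamma: gained ['V156C'] -> total ['M892N', 'N446P', 'V156C', 'Y813T']
At Kappa: gained ['M544S'] -> total ['M544S', 'M892N', 'N446P', 'V156C', 'Y813T']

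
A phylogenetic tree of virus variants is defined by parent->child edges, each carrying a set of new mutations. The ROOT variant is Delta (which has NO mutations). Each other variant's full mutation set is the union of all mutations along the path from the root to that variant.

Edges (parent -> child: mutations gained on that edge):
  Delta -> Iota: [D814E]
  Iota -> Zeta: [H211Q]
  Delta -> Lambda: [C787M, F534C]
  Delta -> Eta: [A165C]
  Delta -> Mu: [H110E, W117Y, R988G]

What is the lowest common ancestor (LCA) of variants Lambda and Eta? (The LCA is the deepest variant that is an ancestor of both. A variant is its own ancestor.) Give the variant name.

Answer: Delta

Derivation:
Path from root to Lambda: Delta -> Lambda
  ancestors of Lambda: {Delta, Lambda}
Path from root to Eta: Delta -> Eta
  ancestors of Eta: {Delta, Eta}
Common ancestors: {Delta}
Walk up from Eta: Eta (not in ancestors of Lambda), Delta (in ancestors of Lambda)
Deepest common ancestor (LCA) = Delta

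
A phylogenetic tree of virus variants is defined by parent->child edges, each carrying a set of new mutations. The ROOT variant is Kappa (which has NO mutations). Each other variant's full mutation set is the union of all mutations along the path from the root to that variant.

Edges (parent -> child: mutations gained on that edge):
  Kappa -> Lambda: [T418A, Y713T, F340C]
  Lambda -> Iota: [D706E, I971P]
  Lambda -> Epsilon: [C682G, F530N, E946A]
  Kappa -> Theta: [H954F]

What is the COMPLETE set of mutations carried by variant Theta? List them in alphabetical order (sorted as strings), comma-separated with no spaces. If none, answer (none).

At Kappa: gained [] -> total []
At Theta: gained ['H954F'] -> total ['H954F']

Answer: H954F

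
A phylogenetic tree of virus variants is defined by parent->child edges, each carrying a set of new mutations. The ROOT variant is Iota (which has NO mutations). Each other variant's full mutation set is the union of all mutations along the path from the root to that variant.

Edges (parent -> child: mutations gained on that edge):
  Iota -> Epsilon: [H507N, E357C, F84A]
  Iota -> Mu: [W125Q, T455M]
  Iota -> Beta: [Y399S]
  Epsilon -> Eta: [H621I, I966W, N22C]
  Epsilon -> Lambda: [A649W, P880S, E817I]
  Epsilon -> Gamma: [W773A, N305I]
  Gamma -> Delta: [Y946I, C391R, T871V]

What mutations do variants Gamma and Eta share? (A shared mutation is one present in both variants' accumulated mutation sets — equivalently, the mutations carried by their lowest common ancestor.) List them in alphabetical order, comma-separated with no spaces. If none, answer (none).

Answer: E357C,F84A,H507N

Derivation:
Accumulating mutations along path to Gamma:
  At Iota: gained [] -> total []
  At Epsilon: gained ['H507N', 'E357C', 'F84A'] -> total ['E357C', 'F84A', 'H507N']
  At Gamma: gained ['W773A', 'N305I'] -> total ['E357C', 'F84A', 'H507N', 'N305I', 'W773A']
Mutations(Gamma) = ['E357C', 'F84A', 'H507N', 'N305I', 'W773A']
Accumulating mutations along path to Eta:
  At Iota: gained [] -> total []
  At Epsilon: gained ['H507N', 'E357C', 'F84A'] -> total ['E357C', 'F84A', 'H507N']
  At Eta: gained ['H621I', 'I966W', 'N22C'] -> total ['E357C', 'F84A', 'H507N', 'H621I', 'I966W', 'N22C']
Mutations(Eta) = ['E357C', 'F84A', 'H507N', 'H621I', 'I966W', 'N22C']
Intersection: ['E357C', 'F84A', 'H507N', 'N305I', 'W773A'] ∩ ['E357C', 'F84A', 'H507N', 'H621I', 'I966W', 'N22C'] = ['E357C', 'F84A', 'H507N']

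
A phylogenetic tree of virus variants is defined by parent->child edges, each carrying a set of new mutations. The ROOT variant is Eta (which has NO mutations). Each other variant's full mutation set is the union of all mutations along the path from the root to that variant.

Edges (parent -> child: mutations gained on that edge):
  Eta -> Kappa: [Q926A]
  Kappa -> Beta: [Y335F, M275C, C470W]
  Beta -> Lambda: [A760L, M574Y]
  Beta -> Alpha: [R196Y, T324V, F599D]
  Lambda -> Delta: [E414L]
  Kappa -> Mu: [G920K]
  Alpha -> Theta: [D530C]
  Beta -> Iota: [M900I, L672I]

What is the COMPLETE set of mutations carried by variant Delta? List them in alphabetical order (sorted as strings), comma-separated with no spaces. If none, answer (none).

At Eta: gained [] -> total []
At Kappa: gained ['Q926A'] -> total ['Q926A']
At Beta: gained ['Y335F', 'M275C', 'C470W'] -> total ['C470W', 'M275C', 'Q926A', 'Y335F']
At Lambda: gained ['A760L', 'M574Y'] -> total ['A760L', 'C470W', 'M275C', 'M574Y', 'Q926A', 'Y335F']
At Delta: gained ['E414L'] -> total ['A760L', 'C470W', 'E414L', 'M275C', 'M574Y', 'Q926A', 'Y335F']

Answer: A760L,C470W,E414L,M275C,M574Y,Q926A,Y335F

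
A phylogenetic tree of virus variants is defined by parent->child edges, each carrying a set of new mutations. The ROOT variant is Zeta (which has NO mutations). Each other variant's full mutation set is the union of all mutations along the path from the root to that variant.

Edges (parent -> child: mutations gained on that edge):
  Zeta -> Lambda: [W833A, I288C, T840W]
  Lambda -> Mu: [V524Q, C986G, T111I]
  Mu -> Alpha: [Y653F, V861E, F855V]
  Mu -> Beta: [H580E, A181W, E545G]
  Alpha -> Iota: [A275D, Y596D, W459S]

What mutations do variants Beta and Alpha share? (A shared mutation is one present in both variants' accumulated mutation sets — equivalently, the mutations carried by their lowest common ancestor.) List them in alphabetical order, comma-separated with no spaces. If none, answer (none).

Answer: C986G,I288C,T111I,T840W,V524Q,W833A

Derivation:
Accumulating mutations along path to Beta:
  At Zeta: gained [] -> total []
  At Lambda: gained ['W833A', 'I288C', 'T840W'] -> total ['I288C', 'T840W', 'W833A']
  At Mu: gained ['V524Q', 'C986G', 'T111I'] -> total ['C986G', 'I288C', 'T111I', 'T840W', 'V524Q', 'W833A']
  At Beta: gained ['H580E', 'A181W', 'E545G'] -> total ['A181W', 'C986G', 'E545G', 'H580E', 'I288C', 'T111I', 'T840W', 'V524Q', 'W833A']
Mutations(Beta) = ['A181W', 'C986G', 'E545G', 'H580E', 'I288C', 'T111I', 'T840W', 'V524Q', 'W833A']
Accumulating mutations along path to Alpha:
  At Zeta: gained [] -> total []
  At Lambda: gained ['W833A', 'I288C', 'T840W'] -> total ['I288C', 'T840W', 'W833A']
  At Mu: gained ['V524Q', 'C986G', 'T111I'] -> total ['C986G', 'I288C', 'T111I', 'T840W', 'V524Q', 'W833A']
  At Alpha: gained ['Y653F', 'V861E', 'F855V'] -> total ['C986G', 'F855V', 'I288C', 'T111I', 'T840W', 'V524Q', 'V861E', 'W833A', 'Y653F']
Mutations(Alpha) = ['C986G', 'F855V', 'I288C', 'T111I', 'T840W', 'V524Q', 'V861E', 'W833A', 'Y653F']
Intersection: ['A181W', 'C986G', 'E545G', 'H580E', 'I288C', 'T111I', 'T840W', 'V524Q', 'W833A'] ∩ ['C986G', 'F855V', 'I288C', 'T111I', 'T840W', 'V524Q', 'V861E', 'W833A', 'Y653F'] = ['C986G', 'I288C', 'T111I', 'T840W', 'V524Q', 'W833A']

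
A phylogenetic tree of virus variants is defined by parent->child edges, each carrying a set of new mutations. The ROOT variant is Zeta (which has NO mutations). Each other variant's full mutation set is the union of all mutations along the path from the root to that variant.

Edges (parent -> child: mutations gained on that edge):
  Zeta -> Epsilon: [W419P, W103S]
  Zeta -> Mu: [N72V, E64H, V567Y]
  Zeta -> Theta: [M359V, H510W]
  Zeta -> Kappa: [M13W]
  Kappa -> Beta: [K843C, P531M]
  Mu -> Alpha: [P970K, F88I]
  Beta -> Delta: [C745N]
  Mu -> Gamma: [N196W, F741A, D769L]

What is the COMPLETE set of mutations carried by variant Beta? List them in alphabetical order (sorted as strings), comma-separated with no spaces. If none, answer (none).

At Zeta: gained [] -> total []
At Kappa: gained ['M13W'] -> total ['M13W']
At Beta: gained ['K843C', 'P531M'] -> total ['K843C', 'M13W', 'P531M']

Answer: K843C,M13W,P531M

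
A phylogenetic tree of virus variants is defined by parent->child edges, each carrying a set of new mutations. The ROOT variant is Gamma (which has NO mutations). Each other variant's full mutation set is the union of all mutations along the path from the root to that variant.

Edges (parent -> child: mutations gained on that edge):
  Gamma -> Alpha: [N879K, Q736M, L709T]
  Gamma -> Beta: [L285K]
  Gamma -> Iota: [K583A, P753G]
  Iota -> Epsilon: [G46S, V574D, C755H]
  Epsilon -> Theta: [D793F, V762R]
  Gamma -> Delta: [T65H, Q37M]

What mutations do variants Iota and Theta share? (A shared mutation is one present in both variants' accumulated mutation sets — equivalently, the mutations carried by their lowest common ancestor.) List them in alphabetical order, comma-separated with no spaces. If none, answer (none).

Answer: K583A,P753G

Derivation:
Accumulating mutations along path to Iota:
  At Gamma: gained [] -> total []
  At Iota: gained ['K583A', 'P753G'] -> total ['K583A', 'P753G']
Mutations(Iota) = ['K583A', 'P753G']
Accumulating mutations along path to Theta:
  At Gamma: gained [] -> total []
  At Iota: gained ['K583A', 'P753G'] -> total ['K583A', 'P753G']
  At Epsilon: gained ['G46S', 'V574D', 'C755H'] -> total ['C755H', 'G46S', 'K583A', 'P753G', 'V574D']
  At Theta: gained ['D793F', 'V762R'] -> total ['C755H', 'D793F', 'G46S', 'K583A', 'P753G', 'V574D', 'V762R']
Mutations(Theta) = ['C755H', 'D793F', 'G46S', 'K583A', 'P753G', 'V574D', 'V762R']
Intersection: ['K583A', 'P753G'] ∩ ['C755H', 'D793F', 'G46S', 'K583A', 'P753G', 'V574D', 'V762R'] = ['K583A', 'P753G']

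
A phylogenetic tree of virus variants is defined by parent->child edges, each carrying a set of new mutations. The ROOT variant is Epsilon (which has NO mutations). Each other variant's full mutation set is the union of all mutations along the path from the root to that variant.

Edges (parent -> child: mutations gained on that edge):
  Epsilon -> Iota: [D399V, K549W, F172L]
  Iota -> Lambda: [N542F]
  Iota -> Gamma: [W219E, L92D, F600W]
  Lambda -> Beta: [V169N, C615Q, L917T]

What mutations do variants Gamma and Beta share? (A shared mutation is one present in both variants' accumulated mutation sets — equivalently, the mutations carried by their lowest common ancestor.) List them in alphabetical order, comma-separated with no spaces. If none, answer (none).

Accumulating mutations along path to Gamma:
  At Epsilon: gained [] -> total []
  At Iota: gained ['D399V', 'K549W', 'F172L'] -> total ['D399V', 'F172L', 'K549W']
  At Gamma: gained ['W219E', 'L92D', 'F600W'] -> total ['D399V', 'F172L', 'F600W', 'K549W', 'L92D', 'W219E']
Mutations(Gamma) = ['D399V', 'F172L', 'F600W', 'K549W', 'L92D', 'W219E']
Accumulating mutations along path to Beta:
  At Epsilon: gained [] -> total []
  At Iota: gained ['D399V', 'K549W', 'F172L'] -> total ['D399V', 'F172L', 'K549W']
  At Lambda: gained ['N542F'] -> total ['D399V', 'F172L', 'K549W', 'N542F']
  At Beta: gained ['V169N', 'C615Q', 'L917T'] -> total ['C615Q', 'D399V', 'F172L', 'K549W', 'L917T', 'N542F', 'V169N']
Mutations(Beta) = ['C615Q', 'D399V', 'F172L', 'K549W', 'L917T', 'N542F', 'V169N']
Intersection: ['D399V', 'F172L', 'F600W', 'K549W', 'L92D', 'W219E'] ∩ ['C615Q', 'D399V', 'F172L', 'K549W', 'L917T', 'N542F', 'V169N'] = ['D399V', 'F172L', 'K549W']

Answer: D399V,F172L,K549W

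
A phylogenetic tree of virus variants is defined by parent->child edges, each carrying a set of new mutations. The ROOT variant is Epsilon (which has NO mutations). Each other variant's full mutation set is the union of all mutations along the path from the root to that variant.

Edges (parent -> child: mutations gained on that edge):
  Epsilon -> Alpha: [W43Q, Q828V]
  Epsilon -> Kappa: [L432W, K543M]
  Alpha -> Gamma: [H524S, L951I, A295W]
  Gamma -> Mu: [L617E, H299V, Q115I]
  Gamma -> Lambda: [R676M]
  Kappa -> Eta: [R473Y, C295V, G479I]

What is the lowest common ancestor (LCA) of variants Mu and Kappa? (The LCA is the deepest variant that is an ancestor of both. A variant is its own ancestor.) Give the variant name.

Path from root to Mu: Epsilon -> Alpha -> Gamma -> Mu
  ancestors of Mu: {Epsilon, Alpha, Gamma, Mu}
Path from root to Kappa: Epsilon -> Kappa
  ancestors of Kappa: {Epsilon, Kappa}
Common ancestors: {Epsilon}
Walk up from Kappa: Kappa (not in ancestors of Mu), Epsilon (in ancestors of Mu)
Deepest common ancestor (LCA) = Epsilon

Answer: Epsilon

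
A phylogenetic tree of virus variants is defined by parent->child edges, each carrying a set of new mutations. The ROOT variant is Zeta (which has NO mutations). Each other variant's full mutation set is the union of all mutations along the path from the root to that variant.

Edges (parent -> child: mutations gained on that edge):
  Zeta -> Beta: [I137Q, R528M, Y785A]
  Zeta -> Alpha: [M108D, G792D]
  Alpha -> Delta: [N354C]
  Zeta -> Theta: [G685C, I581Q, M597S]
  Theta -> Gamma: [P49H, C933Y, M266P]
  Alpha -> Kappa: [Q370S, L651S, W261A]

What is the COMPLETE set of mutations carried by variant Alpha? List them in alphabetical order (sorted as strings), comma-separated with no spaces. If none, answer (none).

Answer: G792D,M108D

Derivation:
At Zeta: gained [] -> total []
At Alpha: gained ['M108D', 'G792D'] -> total ['G792D', 'M108D']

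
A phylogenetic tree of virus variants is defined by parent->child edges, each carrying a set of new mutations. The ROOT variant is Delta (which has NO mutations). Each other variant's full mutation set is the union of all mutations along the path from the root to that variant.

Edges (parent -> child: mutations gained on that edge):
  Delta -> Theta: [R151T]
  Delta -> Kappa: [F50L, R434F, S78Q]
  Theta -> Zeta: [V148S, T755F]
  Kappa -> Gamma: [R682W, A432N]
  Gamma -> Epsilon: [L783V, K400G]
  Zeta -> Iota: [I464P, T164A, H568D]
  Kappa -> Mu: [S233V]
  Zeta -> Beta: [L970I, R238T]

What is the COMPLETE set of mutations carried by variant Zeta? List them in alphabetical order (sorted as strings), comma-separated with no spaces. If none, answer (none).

At Delta: gained [] -> total []
At Theta: gained ['R151T'] -> total ['R151T']
At Zeta: gained ['V148S', 'T755F'] -> total ['R151T', 'T755F', 'V148S']

Answer: R151T,T755F,V148S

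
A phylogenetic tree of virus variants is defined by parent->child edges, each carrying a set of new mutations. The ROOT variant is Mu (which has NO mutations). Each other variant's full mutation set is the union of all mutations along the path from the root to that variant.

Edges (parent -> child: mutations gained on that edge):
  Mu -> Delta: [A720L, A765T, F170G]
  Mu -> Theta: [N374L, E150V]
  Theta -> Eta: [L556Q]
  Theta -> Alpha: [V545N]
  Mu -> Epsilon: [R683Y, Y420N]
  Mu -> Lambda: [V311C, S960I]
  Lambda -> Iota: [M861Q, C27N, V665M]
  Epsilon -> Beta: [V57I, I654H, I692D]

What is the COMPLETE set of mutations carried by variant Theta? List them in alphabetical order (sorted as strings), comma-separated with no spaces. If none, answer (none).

At Mu: gained [] -> total []
At Theta: gained ['N374L', 'E150V'] -> total ['E150V', 'N374L']

Answer: E150V,N374L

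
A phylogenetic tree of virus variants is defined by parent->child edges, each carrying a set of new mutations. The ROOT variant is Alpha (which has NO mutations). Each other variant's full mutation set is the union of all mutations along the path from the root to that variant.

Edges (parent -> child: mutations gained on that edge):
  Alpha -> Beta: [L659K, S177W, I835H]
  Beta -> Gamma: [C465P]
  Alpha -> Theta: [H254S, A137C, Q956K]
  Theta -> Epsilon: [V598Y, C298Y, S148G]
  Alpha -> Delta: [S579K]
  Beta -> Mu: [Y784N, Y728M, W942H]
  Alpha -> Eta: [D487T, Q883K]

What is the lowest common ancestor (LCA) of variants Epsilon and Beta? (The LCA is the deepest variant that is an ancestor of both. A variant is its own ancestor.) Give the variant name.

Path from root to Epsilon: Alpha -> Theta -> Epsilon
  ancestors of Epsilon: {Alpha, Theta, Epsilon}
Path from root to Beta: Alpha -> Beta
  ancestors of Beta: {Alpha, Beta}
Common ancestors: {Alpha}
Walk up from Beta: Beta (not in ancestors of Epsilon), Alpha (in ancestors of Epsilon)
Deepest common ancestor (LCA) = Alpha

Answer: Alpha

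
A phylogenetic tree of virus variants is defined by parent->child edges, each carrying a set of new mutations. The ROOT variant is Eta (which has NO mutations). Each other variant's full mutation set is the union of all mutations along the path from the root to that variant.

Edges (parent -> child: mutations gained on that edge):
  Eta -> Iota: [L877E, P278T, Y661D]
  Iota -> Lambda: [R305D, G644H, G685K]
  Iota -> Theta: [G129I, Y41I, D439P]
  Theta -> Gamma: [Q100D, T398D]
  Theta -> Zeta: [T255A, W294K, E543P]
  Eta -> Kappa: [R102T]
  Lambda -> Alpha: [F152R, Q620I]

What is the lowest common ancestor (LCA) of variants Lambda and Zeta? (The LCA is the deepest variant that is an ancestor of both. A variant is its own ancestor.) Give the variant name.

Answer: Iota

Derivation:
Path from root to Lambda: Eta -> Iota -> Lambda
  ancestors of Lambda: {Eta, Iota, Lambda}
Path from root to Zeta: Eta -> Iota -> Theta -> Zeta
  ancestors of Zeta: {Eta, Iota, Theta, Zeta}
Common ancestors: {Eta, Iota}
Walk up from Zeta: Zeta (not in ancestors of Lambda), Theta (not in ancestors of Lambda), Iota (in ancestors of Lambda), Eta (in ancestors of Lambda)
Deepest common ancestor (LCA) = Iota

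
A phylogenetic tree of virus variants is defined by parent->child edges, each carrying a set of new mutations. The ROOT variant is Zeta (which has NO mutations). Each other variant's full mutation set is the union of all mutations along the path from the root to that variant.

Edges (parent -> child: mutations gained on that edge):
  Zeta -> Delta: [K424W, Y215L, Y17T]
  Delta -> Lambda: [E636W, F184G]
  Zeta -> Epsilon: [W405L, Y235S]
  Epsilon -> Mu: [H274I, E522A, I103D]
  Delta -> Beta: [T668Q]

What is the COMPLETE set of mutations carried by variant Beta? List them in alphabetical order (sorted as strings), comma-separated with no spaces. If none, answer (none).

At Zeta: gained [] -> total []
At Delta: gained ['K424W', 'Y215L', 'Y17T'] -> total ['K424W', 'Y17T', 'Y215L']
At Beta: gained ['T668Q'] -> total ['K424W', 'T668Q', 'Y17T', 'Y215L']

Answer: K424W,T668Q,Y17T,Y215L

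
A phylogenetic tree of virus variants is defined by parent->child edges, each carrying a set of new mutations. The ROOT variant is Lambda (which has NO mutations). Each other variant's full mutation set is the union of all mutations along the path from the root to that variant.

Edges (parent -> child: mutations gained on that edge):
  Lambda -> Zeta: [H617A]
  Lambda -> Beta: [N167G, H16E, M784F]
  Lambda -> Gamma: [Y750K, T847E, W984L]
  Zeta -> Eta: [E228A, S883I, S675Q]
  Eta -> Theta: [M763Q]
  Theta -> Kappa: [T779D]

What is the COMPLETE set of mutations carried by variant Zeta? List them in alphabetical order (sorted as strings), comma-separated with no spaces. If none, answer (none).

At Lambda: gained [] -> total []
At Zeta: gained ['H617A'] -> total ['H617A']

Answer: H617A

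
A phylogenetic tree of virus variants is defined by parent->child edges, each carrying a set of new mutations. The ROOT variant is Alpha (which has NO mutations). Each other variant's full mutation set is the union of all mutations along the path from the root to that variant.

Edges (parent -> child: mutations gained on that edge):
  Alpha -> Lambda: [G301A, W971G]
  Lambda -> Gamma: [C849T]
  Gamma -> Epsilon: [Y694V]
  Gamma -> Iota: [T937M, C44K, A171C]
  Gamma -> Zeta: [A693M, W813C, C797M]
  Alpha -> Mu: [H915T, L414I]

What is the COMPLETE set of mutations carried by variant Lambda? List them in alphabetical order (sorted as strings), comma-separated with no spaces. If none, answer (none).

At Alpha: gained [] -> total []
At Lambda: gained ['G301A', 'W971G'] -> total ['G301A', 'W971G']

Answer: G301A,W971G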